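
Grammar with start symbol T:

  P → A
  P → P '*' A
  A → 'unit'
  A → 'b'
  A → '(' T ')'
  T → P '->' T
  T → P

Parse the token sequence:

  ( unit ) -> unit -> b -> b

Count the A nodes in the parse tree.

[T [P [A ( [T [P [A unit]]] )]] -> [T [P [A unit]] -> [T [P [A b]] -> [T [P [A b]]]]]]

5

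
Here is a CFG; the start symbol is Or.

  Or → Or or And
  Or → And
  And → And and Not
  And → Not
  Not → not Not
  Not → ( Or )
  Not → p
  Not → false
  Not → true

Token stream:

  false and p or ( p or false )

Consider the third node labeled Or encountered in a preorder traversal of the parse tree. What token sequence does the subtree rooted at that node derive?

[Or [Or [And [And [Not false]] and [Not p]]] or [And [Not ( [Or [Or [And [Not p]]] or [And [Not false]]] )]]]

p or false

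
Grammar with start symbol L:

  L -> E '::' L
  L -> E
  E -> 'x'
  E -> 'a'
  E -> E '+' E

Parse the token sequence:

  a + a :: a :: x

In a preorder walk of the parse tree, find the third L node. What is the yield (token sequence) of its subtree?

[L [E [E a] + [E a]] :: [L [E a] :: [L [E x]]]]

x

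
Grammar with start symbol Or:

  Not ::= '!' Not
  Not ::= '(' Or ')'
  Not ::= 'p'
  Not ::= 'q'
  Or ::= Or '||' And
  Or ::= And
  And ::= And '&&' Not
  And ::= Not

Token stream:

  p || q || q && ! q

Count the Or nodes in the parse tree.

3

[Or [Or [Or [And [Not p]]] || [And [Not q]]] || [And [And [Not q]] && [Not ! [Not q]]]]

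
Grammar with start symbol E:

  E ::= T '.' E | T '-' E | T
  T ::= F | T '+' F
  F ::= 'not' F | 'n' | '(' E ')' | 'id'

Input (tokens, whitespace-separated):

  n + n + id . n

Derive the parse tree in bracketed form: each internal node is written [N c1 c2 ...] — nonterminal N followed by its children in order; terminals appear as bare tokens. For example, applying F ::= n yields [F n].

E
T . E
T + F . E
T + F + F . E
F + F + F . E
n + F + F . E
n + n + F . E
n + n + id . E
n + n + id . T
n + n + id . F
n + n + id . n

[E [T [T [T [F n]] + [F n]] + [F id]] . [E [T [F n]]]]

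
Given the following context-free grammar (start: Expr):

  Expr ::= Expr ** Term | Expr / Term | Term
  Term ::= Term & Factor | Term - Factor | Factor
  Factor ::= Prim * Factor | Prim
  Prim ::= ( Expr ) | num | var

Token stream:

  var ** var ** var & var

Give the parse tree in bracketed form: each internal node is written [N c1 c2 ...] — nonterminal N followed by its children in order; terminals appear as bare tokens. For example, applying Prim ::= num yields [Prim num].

[Expr [Expr [Expr [Term [Factor [Prim var]]]] ** [Term [Factor [Prim var]]]] ** [Term [Term [Factor [Prim var]]] & [Factor [Prim var]]]]

Expr
Expr ** Term
Expr ** Term ** Term
Term ** Term ** Term
Factor ** Term ** Term
Prim ** Term ** Term
var ** Term ** Term
var ** Factor ** Term
var ** Prim ** Term
var ** var ** Term
var ** var ** Term & Factor
var ** var ** Factor & Factor
var ** var ** Prim & Factor
var ** var ** var & Factor
var ** var ** var & Prim
var ** var ** var & var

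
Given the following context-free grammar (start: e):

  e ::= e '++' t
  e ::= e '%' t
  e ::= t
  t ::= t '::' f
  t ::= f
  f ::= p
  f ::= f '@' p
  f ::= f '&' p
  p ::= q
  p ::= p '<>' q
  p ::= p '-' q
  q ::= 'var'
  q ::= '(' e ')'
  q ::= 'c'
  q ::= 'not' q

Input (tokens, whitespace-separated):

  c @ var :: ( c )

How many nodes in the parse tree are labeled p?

4

[e [t [t [f [f [p [q c]]] @ [p [q var]]]] :: [f [p [q ( [e [t [f [p [q c]]]]] )]]]]]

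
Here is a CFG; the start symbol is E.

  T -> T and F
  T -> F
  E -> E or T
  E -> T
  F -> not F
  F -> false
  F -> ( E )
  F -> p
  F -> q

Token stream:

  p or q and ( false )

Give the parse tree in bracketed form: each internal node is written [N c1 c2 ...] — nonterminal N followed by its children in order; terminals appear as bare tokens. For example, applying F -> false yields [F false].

[E [E [T [F p]]] or [T [T [F q]] and [F ( [E [T [F false]]] )]]]

E
E or T
T or T
F or T
p or T
p or T and F
p or F and F
p or q and F
p or q and ( E )
p or q and ( T )
p or q and ( F )
p or q and ( false )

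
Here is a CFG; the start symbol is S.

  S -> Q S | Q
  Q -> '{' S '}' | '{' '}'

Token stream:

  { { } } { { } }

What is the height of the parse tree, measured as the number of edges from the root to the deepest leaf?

[S [Q { [S [Q { }]] }] [S [Q { [S [Q { }]] }]]]

5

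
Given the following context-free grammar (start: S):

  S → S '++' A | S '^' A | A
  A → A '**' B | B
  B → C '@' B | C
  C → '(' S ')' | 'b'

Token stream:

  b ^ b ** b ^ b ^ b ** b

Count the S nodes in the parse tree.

4

[S [S [S [S [A [B [C b]]]] ^ [A [A [B [C b]]] ** [B [C b]]]] ^ [A [B [C b]]]] ^ [A [A [B [C b]]] ** [B [C b]]]]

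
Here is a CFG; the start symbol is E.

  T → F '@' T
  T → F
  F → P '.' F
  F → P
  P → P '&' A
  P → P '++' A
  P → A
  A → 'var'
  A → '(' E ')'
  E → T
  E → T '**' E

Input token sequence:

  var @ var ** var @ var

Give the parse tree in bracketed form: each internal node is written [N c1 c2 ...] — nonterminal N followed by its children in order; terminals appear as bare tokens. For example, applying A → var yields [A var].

[E [T [F [P [A var]]] @ [T [F [P [A var]]]]] ** [E [T [F [P [A var]]] @ [T [F [P [A var]]]]]]]

E
T ** E
F @ T ** E
P @ T ** E
A @ T ** E
var @ T ** E
var @ F ** E
var @ P ** E
var @ A ** E
var @ var ** E
var @ var ** T
var @ var ** F @ T
var @ var ** P @ T
var @ var ** A @ T
var @ var ** var @ T
var @ var ** var @ F
var @ var ** var @ P
var @ var ** var @ A
var @ var ** var @ var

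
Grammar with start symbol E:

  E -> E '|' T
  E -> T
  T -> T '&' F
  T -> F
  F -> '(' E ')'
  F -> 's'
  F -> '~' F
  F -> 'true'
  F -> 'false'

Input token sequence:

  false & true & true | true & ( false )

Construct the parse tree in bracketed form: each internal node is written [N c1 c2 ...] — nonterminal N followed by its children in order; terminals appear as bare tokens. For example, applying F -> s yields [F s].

E
E | T
T | T
T & F | T
T & F & F | T
F & F & F | T
false & F & F | T
false & true & F | T
false & true & true | T
false & true & true | T & F
false & true & true | F & F
false & true & true | true & F
false & true & true | true & ( E )
false & true & true | true & ( T )
false & true & true | true & ( F )
false & true & true | true & ( false )

[E [E [T [T [T [F false]] & [F true]] & [F true]]] | [T [T [F true]] & [F ( [E [T [F false]]] )]]]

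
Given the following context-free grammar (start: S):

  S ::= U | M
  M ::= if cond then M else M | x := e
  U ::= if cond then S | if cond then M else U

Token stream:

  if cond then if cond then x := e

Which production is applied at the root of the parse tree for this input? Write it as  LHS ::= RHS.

[S [U if cond then [S [U if cond then [S [M x := e]]]]]]

S ::= U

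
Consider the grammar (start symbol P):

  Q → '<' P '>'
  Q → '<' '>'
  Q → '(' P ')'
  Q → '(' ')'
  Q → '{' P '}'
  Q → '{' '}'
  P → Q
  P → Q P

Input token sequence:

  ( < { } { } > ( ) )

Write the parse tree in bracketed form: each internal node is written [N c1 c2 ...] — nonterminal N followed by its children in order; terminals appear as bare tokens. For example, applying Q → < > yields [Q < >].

P
Q
( P )
( Q P )
( < P > P )
( < Q P > P )
( < { } P > P )
( < { } Q > P )
( < { } { } > P )
( < { } { } > Q )
( < { } { } > ( ) )

[P [Q ( [P [Q < [P [Q { }] [P [Q { }]]] >] [P [Q ( )]]] )]]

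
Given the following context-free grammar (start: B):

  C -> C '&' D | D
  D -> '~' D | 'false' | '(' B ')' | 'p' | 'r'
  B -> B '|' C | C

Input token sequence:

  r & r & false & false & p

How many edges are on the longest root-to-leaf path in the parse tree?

7

[B [C [C [C [C [C [D r]] & [D r]] & [D false]] & [D false]] & [D p]]]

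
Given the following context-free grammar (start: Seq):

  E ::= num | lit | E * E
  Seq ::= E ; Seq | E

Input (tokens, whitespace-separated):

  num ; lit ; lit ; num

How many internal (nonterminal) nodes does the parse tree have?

8

[Seq [E num] ; [Seq [E lit] ; [Seq [E lit] ; [Seq [E num]]]]]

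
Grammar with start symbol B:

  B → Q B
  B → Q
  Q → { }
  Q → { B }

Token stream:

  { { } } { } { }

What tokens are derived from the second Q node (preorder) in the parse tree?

[B [Q { [B [Q { }]] }] [B [Q { }] [B [Q { }]]]]

{ }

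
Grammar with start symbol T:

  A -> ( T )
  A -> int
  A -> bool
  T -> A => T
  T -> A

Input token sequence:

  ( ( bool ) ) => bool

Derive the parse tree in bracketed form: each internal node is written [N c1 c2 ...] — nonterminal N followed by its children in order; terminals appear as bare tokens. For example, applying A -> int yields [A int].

[T [A ( [T [A ( [T [A bool]] )]] )] => [T [A bool]]]

T
A => T
( T ) => T
( A ) => T
( ( T ) ) => T
( ( A ) ) => T
( ( bool ) ) => T
( ( bool ) ) => A
( ( bool ) ) => bool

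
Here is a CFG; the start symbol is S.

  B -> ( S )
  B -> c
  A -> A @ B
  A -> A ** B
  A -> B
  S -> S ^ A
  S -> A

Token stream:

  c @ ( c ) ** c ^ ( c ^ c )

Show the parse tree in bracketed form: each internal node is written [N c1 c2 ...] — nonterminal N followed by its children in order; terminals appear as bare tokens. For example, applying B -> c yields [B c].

S
S ^ A
A ^ A
A ** B ^ A
A @ B ** B ^ A
B @ B ** B ^ A
c @ B ** B ^ A
c @ ( S ) ** B ^ A
c @ ( A ) ** B ^ A
c @ ( B ) ** B ^ A
c @ ( c ) ** B ^ A
c @ ( c ) ** c ^ A
c @ ( c ) ** c ^ B
c @ ( c ) ** c ^ ( S )
c @ ( c ) ** c ^ ( S ^ A )
c @ ( c ) ** c ^ ( A ^ A )
c @ ( c ) ** c ^ ( B ^ A )
c @ ( c ) ** c ^ ( c ^ A )
c @ ( c ) ** c ^ ( c ^ B )
c @ ( c ) ** c ^ ( c ^ c )

[S [S [A [A [A [B c]] @ [B ( [S [A [B c]]] )]] ** [B c]]] ^ [A [B ( [S [S [A [B c]]] ^ [A [B c]]] )]]]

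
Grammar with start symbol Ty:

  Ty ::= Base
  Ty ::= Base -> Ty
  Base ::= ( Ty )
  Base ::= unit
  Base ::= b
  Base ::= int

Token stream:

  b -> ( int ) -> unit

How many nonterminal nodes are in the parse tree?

8

[Ty [Base b] -> [Ty [Base ( [Ty [Base int]] )] -> [Ty [Base unit]]]]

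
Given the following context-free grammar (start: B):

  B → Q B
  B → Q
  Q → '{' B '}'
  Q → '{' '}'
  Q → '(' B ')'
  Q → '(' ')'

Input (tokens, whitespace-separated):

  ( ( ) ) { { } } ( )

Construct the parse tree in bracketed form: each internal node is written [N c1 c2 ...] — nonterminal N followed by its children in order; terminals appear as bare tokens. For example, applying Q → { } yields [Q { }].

B
Q B
( B ) B
( Q ) B
( ( ) ) B
( ( ) ) Q B
( ( ) ) { B } B
( ( ) ) { Q } B
( ( ) ) { { } } B
( ( ) ) { { } } Q
( ( ) ) { { } } ( )

[B [Q ( [B [Q ( )]] )] [B [Q { [B [Q { }]] }] [B [Q ( )]]]]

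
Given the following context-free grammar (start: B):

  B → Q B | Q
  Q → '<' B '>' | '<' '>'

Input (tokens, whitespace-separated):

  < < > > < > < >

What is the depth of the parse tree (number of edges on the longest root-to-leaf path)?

4

[B [Q < [B [Q < >]] >] [B [Q < >] [B [Q < >]]]]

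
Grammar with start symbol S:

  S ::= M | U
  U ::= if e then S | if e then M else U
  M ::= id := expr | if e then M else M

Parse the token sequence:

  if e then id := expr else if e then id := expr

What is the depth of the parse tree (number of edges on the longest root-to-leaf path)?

5

[S [U if e then [M id := expr] else [U if e then [S [M id := expr]]]]]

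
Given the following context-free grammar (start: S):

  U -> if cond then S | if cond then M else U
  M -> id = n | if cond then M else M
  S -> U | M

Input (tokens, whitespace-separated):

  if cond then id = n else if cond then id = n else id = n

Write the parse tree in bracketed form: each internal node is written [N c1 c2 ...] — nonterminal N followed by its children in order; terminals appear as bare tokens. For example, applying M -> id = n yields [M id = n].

[S [M if cond then [M id = n] else [M if cond then [M id = n] else [M id = n]]]]

S
M
if cond then M else M
if cond then id = n else M
if cond then id = n else if cond then M else M
if cond then id = n else if cond then id = n else M
if cond then id = n else if cond then id = n else id = n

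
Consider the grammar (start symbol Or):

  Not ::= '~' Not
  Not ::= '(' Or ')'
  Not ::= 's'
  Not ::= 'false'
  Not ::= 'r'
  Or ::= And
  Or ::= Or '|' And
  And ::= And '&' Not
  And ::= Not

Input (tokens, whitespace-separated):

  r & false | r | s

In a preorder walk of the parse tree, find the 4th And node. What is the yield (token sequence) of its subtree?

s

[Or [Or [Or [And [And [Not r]] & [Not false]]] | [And [Not r]]] | [And [Not s]]]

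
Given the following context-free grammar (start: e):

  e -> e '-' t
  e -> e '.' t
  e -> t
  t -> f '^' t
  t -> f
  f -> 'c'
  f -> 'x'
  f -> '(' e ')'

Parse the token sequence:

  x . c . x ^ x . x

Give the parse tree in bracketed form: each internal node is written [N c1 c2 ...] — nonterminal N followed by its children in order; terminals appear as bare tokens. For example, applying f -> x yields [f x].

[e [e [e [e [t [f x]]] . [t [f c]]] . [t [f x] ^ [t [f x]]]] . [t [f x]]]

e
e . t
e . t . t
e . t . t . t
t . t . t . t
f . t . t . t
x . t . t . t
x . f . t . t
x . c . t . t
x . c . f ^ t . t
x . c . x ^ t . t
x . c . x ^ f . t
x . c . x ^ x . t
x . c . x ^ x . f
x . c . x ^ x . x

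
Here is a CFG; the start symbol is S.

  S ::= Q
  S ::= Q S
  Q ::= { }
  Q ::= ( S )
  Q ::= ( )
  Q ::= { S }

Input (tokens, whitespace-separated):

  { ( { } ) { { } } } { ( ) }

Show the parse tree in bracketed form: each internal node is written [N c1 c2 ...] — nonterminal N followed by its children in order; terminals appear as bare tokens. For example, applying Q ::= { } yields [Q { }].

S
Q S
{ S } S
{ Q S } S
{ ( S ) S } S
{ ( Q ) S } S
{ ( { } ) S } S
{ ( { } ) Q } S
{ ( { } ) { S } } S
{ ( { } ) { Q } } S
{ ( { } ) { { } } } S
{ ( { } ) { { } } } Q
{ ( { } ) { { } } } { S }
{ ( { } ) { { } } } { Q }
{ ( { } ) { { } } } { ( ) }

[S [Q { [S [Q ( [S [Q { }]] )] [S [Q { [S [Q { }]] }]]] }] [S [Q { [S [Q ( )]] }]]]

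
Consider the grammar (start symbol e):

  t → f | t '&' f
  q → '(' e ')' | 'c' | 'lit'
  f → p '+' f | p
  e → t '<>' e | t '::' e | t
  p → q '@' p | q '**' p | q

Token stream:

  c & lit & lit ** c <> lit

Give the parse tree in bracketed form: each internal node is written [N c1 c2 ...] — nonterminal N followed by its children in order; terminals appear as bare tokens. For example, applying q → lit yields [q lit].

[e [t [t [t [f [p [q c]]]] & [f [p [q lit]]]] & [f [p [q lit] ** [p [q c]]]]] <> [e [t [f [p [q lit]]]]]]

e
t <> e
t & f <> e
t & f & f <> e
f & f & f <> e
p & f & f <> e
q & f & f <> e
c & f & f <> e
c & p & f <> e
c & q & f <> e
c & lit & f <> e
c & lit & p <> e
c & lit & q ** p <> e
c & lit & lit ** p <> e
c & lit & lit ** q <> e
c & lit & lit ** c <> e
c & lit & lit ** c <> t
c & lit & lit ** c <> f
c & lit & lit ** c <> p
c & lit & lit ** c <> q
c & lit & lit ** c <> lit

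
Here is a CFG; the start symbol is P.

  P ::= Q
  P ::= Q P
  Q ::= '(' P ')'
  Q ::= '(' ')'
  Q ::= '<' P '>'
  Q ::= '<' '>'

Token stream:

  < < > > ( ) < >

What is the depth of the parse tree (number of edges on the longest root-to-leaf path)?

4

[P [Q < [P [Q < >]] >] [P [Q ( )] [P [Q < >]]]]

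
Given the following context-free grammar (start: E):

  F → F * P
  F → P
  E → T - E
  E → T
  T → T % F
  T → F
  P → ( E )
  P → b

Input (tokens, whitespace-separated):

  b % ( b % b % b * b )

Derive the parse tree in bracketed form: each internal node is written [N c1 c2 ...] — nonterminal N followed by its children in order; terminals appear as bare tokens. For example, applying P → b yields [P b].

[E [T [T [F [P b]]] % [F [P ( [E [T [T [T [F [P b]]] % [F [P b]]] % [F [F [P b]] * [P b]]]] )]]]]

E
T
T % F
F % F
P % F
b % F
b % P
b % ( E )
b % ( T )
b % ( T % F )
b % ( T % F % F )
b % ( F % F % F )
b % ( P % F % F )
b % ( b % F % F )
b % ( b % P % F )
b % ( b % b % F )
b % ( b % b % F * P )
b % ( b % b % P * P )
b % ( b % b % b * P )
b % ( b % b % b * b )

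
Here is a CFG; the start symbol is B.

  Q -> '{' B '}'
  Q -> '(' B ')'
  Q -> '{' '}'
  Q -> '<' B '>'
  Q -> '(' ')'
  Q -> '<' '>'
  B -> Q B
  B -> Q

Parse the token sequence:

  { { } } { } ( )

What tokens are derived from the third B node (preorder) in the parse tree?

{ } ( )

[B [Q { [B [Q { }]] }] [B [Q { }] [B [Q ( )]]]]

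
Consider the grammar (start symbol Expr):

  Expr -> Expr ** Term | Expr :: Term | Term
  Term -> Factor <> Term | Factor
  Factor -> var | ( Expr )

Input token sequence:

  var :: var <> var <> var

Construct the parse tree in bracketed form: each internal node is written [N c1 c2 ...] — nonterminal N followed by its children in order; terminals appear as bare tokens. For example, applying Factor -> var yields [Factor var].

Expr
Expr :: Term
Term :: Term
Factor :: Term
var :: Term
var :: Factor <> Term
var :: var <> Term
var :: var <> Factor <> Term
var :: var <> var <> Term
var :: var <> var <> Factor
var :: var <> var <> var

[Expr [Expr [Term [Factor var]]] :: [Term [Factor var] <> [Term [Factor var] <> [Term [Factor var]]]]]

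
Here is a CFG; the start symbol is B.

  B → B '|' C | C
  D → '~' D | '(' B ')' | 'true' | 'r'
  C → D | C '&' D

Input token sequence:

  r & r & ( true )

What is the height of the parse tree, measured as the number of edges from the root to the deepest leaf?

6

[B [C [C [C [D r]] & [D r]] & [D ( [B [C [D true]]] )]]]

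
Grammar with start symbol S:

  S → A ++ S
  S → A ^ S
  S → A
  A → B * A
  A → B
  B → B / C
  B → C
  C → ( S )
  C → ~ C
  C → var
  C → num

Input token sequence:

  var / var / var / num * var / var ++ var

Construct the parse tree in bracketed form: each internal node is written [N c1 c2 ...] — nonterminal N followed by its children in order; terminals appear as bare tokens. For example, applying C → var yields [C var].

S
A ++ S
B * A ++ S
B / C * A ++ S
B / C / C * A ++ S
B / C / C / C * A ++ S
C / C / C / C * A ++ S
var / C / C / C * A ++ S
var / var / C / C * A ++ S
var / var / var / C * A ++ S
var / var / var / num * A ++ S
var / var / var / num * B ++ S
var / var / var / num * B / C ++ S
var / var / var / num * C / C ++ S
var / var / var / num * var / C ++ S
var / var / var / num * var / var ++ S
var / var / var / num * var / var ++ A
var / var / var / num * var / var ++ B
var / var / var / num * var / var ++ C
var / var / var / num * var / var ++ var

[S [A [B [B [B [B [C var]] / [C var]] / [C var]] / [C num]] * [A [B [B [C var]] / [C var]]]] ++ [S [A [B [C var]]]]]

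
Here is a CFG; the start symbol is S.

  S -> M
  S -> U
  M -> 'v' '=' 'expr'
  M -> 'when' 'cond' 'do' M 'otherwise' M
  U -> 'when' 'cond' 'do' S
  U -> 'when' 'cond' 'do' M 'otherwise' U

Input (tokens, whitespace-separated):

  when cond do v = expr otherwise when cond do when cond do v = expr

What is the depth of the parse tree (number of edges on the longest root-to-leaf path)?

[S [U when cond do [M v = expr] otherwise [U when cond do [S [U when cond do [S [M v = expr]]]]]]]

7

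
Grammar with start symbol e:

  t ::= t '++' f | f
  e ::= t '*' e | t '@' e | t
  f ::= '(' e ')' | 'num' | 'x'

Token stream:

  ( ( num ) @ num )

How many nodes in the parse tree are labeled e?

[e [t [f ( [e [t [f ( [e [t [f num]]] )]] @ [e [t [f num]]]] )]]]

4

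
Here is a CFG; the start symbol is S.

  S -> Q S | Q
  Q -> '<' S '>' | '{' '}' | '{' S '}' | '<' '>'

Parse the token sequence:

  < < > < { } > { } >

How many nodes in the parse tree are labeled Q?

[S [Q < [S [Q < >] [S [Q < [S [Q { }]] >] [S [Q { }]]]] >]]

5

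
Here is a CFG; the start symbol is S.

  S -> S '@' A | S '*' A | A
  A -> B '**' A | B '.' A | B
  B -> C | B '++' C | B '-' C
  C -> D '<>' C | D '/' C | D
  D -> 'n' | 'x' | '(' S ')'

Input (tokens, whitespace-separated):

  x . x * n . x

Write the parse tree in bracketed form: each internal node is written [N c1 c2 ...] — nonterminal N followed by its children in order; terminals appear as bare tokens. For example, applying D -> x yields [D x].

[S [S [A [B [C [D x]]] . [A [B [C [D x]]]]]] * [A [B [C [D n]]] . [A [B [C [D x]]]]]]

S
S * A
A * A
B . A * A
C . A * A
D . A * A
x . A * A
x . B * A
x . C * A
x . D * A
x . x * A
x . x * B . A
x . x * C . A
x . x * D . A
x . x * n . A
x . x * n . B
x . x * n . C
x . x * n . D
x . x * n . x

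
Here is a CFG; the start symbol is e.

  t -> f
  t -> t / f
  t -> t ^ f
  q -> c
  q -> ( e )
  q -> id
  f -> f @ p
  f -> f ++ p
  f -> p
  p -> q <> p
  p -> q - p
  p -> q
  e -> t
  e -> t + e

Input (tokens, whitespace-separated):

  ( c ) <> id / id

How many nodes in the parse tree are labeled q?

[e [t [t [f [p [q ( [e [t [f [p [q c]]]]] )] <> [p [q id]]]]] / [f [p [q id]]]]]

4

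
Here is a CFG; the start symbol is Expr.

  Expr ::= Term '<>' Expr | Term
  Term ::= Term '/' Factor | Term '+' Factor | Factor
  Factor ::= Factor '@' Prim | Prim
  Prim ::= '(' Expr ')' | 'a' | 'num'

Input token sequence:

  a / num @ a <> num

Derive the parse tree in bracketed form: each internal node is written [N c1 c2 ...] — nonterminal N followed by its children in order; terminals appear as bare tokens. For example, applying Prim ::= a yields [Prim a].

[Expr [Term [Term [Factor [Prim a]]] / [Factor [Factor [Prim num]] @ [Prim a]]] <> [Expr [Term [Factor [Prim num]]]]]

Expr
Term <> Expr
Term / Factor <> Expr
Factor / Factor <> Expr
Prim / Factor <> Expr
a / Factor <> Expr
a / Factor @ Prim <> Expr
a / Prim @ Prim <> Expr
a / num @ Prim <> Expr
a / num @ a <> Expr
a / num @ a <> Term
a / num @ a <> Factor
a / num @ a <> Prim
a / num @ a <> num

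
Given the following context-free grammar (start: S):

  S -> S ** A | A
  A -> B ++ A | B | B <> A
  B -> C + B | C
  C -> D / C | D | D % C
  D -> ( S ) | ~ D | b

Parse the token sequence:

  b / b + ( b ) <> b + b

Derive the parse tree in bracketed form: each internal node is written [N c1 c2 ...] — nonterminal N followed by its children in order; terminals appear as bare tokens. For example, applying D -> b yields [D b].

S
A
B <> A
C + B <> A
D / C + B <> A
b / C + B <> A
b / D + B <> A
b / b + B <> A
b / b + C <> A
b / b + D <> A
b / b + ( S ) <> A
b / b + ( A ) <> A
b / b + ( B ) <> A
b / b + ( C ) <> A
b / b + ( D ) <> A
b / b + ( b ) <> A
b / b + ( b ) <> B
b / b + ( b ) <> C + B
b / b + ( b ) <> D + B
b / b + ( b ) <> b + B
b / b + ( b ) <> b + C
b / b + ( b ) <> b + D
b / b + ( b ) <> b + b

[S [A [B [C [D b] / [C [D b]]] + [B [C [D ( [S [A [B [C [D b]]]]] )]]]] <> [A [B [C [D b]] + [B [C [D b]]]]]]]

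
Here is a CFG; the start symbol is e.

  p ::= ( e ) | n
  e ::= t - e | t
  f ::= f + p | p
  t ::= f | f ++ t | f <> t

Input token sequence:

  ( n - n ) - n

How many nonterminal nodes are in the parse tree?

[e [t [f [p ( [e [t [f [p n]]] - [e [t [f [p n]]]]] )]]] - [e [t [f [p n]]]]]

16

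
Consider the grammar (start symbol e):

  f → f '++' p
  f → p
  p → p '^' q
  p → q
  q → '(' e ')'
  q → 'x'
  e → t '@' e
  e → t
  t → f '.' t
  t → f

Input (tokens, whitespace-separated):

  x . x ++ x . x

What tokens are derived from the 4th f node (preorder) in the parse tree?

x

[e [t [f [p [q x]]] . [t [f [f [p [q x]]] ++ [p [q x]]] . [t [f [p [q x]]]]]]]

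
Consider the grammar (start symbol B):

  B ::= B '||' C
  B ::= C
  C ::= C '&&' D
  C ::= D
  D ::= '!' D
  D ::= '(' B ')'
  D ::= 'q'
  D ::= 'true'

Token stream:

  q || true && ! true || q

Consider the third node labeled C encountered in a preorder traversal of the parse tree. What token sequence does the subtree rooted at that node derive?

[B [B [B [C [D q]]] || [C [C [D true]] && [D ! [D true]]]] || [C [D q]]]

true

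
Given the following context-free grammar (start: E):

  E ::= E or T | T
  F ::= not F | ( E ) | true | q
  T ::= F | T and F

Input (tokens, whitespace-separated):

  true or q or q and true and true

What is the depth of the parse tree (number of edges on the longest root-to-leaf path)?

[E [E [E [T [F true]]] or [T [F q]]] or [T [T [T [F q]] and [F true]] and [F true]]]

5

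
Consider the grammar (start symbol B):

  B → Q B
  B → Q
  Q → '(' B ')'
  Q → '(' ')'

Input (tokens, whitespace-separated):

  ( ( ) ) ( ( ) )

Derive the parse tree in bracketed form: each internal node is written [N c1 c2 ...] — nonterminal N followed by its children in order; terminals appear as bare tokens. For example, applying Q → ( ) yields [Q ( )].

B
Q B
( B ) B
( Q ) B
( ( ) ) B
( ( ) ) Q
( ( ) ) ( B )
( ( ) ) ( Q )
( ( ) ) ( ( ) )

[B [Q ( [B [Q ( )]] )] [B [Q ( [B [Q ( )]] )]]]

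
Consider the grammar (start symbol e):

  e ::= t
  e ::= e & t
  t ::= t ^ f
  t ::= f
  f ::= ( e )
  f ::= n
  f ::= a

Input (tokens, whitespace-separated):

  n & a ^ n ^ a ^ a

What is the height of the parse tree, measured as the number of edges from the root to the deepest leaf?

[e [e [t [f n]]] & [t [t [t [t [f a]] ^ [f n]] ^ [f a]] ^ [f a]]]

6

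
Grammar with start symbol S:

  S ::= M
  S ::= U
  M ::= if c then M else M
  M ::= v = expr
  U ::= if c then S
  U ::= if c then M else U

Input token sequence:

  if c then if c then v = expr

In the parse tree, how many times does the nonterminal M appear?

1

[S [U if c then [S [U if c then [S [M v = expr]]]]]]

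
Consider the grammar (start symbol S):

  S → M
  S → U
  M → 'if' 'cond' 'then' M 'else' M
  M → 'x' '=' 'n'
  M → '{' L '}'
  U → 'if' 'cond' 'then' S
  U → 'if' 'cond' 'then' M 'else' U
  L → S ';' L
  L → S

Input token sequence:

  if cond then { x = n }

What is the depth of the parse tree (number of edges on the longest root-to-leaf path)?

7

[S [U if cond then [S [M { [L [S [M x = n]]] }]]]]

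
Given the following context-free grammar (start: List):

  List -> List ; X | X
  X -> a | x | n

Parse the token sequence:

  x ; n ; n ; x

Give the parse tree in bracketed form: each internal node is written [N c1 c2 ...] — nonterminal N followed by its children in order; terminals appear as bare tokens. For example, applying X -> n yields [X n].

List
List ; X
List ; X ; X
List ; X ; X ; X
X ; X ; X ; X
x ; X ; X ; X
x ; n ; X ; X
x ; n ; n ; X
x ; n ; n ; x

[List [List [List [List [X x]] ; [X n]] ; [X n]] ; [X x]]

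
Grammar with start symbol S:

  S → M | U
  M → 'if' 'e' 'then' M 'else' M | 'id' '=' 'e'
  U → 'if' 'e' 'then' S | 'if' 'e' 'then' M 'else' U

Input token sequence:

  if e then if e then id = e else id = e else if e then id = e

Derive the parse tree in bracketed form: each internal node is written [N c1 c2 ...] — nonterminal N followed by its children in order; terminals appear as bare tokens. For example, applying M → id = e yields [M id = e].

[S [U if e then [M if e then [M id = e] else [M id = e]] else [U if e then [S [M id = e]]]]]

S
U
if e then M else U
if e then if e then M else M else U
if e then if e then id = e else M else U
if e then if e then id = e else id = e else U
if e then if e then id = e else id = e else if e then S
if e then if e then id = e else id = e else if e then M
if e then if e then id = e else id = e else if e then id = e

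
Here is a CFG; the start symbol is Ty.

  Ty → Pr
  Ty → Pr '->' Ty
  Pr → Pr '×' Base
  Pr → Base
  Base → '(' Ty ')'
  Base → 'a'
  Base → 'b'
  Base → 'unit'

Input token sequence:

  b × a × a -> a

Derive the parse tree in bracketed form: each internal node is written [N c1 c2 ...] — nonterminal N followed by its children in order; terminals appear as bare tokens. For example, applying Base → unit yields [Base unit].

[Ty [Pr [Pr [Pr [Base b]] × [Base a]] × [Base a]] -> [Ty [Pr [Base a]]]]

Ty
Pr -> Ty
Pr × Base -> Ty
Pr × Base × Base -> Ty
Base × Base × Base -> Ty
b × Base × Base -> Ty
b × a × Base -> Ty
b × a × a -> Ty
b × a × a -> Pr
b × a × a -> Base
b × a × a -> a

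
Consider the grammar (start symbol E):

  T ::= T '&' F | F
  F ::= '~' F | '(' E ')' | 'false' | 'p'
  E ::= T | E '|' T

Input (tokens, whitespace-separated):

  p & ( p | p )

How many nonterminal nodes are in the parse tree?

[E [T [T [F p]] & [F ( [E [E [T [F p]]] | [T [F p]]] )]]]

11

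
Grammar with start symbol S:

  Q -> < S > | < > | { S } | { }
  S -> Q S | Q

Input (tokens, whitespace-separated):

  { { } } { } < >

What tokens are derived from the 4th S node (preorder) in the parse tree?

< >

[S [Q { [S [Q { }]] }] [S [Q { }] [S [Q < >]]]]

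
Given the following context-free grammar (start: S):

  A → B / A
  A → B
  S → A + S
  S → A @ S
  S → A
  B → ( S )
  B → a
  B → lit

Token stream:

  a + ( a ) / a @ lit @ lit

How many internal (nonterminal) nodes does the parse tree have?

17

[S [A [B a]] + [S [A [B ( [S [A [B a]]] )] / [A [B a]]] @ [S [A [B lit]] @ [S [A [B lit]]]]]]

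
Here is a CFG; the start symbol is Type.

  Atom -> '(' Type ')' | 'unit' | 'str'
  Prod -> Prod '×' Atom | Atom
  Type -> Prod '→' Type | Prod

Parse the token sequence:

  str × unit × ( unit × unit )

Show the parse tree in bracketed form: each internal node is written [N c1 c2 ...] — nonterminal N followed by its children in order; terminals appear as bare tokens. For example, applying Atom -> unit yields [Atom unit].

Type
Prod
Prod × Atom
Prod × Atom × Atom
Atom × Atom × Atom
str × Atom × Atom
str × unit × Atom
str × unit × ( Type )
str × unit × ( Prod )
str × unit × ( Prod × Atom )
str × unit × ( Atom × Atom )
str × unit × ( unit × Atom )
str × unit × ( unit × unit )

[Type [Prod [Prod [Prod [Atom str]] × [Atom unit]] × [Atom ( [Type [Prod [Prod [Atom unit]] × [Atom unit]]] )]]]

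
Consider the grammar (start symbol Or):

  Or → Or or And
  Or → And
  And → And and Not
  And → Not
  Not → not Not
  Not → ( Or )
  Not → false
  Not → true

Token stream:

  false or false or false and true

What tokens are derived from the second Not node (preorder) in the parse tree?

[Or [Or [Or [And [Not false]]] or [And [Not false]]] or [And [And [Not false]] and [Not true]]]

false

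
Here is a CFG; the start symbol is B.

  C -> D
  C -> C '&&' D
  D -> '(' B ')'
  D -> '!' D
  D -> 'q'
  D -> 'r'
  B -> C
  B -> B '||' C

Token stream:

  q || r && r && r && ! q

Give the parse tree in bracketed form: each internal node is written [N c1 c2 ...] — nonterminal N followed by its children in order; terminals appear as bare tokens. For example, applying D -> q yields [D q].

B
B || C
C || C
D || C
q || C
q || C && D
q || C && D && D
q || C && D && D && D
q || D && D && D && D
q || r && D && D && D
q || r && r && D && D
q || r && r && r && D
q || r && r && r && ! D
q || r && r && r && ! q

[B [B [C [D q]]] || [C [C [C [C [D r]] && [D r]] && [D r]] && [D ! [D q]]]]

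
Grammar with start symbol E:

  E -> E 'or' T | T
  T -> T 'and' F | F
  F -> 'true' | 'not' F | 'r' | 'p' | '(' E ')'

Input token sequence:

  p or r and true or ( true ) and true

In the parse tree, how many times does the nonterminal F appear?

[E [E [E [T [F p]]] or [T [T [F r]] and [F true]]] or [T [T [F ( [E [T [F true]]] )]] and [F true]]]

6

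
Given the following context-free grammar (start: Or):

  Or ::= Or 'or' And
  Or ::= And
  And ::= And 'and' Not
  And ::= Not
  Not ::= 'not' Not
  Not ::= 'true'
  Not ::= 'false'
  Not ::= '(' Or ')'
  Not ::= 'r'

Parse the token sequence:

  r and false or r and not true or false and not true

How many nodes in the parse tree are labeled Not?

[Or [Or [Or [And [And [Not r]] and [Not false]]] or [And [And [Not r]] and [Not not [Not true]]]] or [And [And [Not false]] and [Not not [Not true]]]]

8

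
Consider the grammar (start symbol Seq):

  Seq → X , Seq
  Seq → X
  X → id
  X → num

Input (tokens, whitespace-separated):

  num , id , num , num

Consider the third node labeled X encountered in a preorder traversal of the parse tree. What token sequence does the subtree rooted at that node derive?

num

[Seq [X num] , [Seq [X id] , [Seq [X num] , [Seq [X num]]]]]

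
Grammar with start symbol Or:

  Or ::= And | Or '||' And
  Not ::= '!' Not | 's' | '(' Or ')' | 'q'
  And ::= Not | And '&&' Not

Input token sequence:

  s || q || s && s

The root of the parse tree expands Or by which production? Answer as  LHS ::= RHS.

[Or [Or [Or [And [Not s]]] || [And [Not q]]] || [And [And [Not s]] && [Not s]]]

Or ::= Or '||' And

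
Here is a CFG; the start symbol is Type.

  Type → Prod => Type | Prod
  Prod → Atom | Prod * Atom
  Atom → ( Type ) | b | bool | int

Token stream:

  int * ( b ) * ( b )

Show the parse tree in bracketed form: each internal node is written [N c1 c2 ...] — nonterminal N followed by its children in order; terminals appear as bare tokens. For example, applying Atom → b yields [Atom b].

[Type [Prod [Prod [Prod [Atom int]] * [Atom ( [Type [Prod [Atom b]]] )]] * [Atom ( [Type [Prod [Atom b]]] )]]]

Type
Prod
Prod * Atom
Prod * Atom * Atom
Atom * Atom * Atom
int * Atom * Atom
int * ( Type ) * Atom
int * ( Prod ) * Atom
int * ( Atom ) * Atom
int * ( b ) * Atom
int * ( b ) * ( Type )
int * ( b ) * ( Prod )
int * ( b ) * ( Atom )
int * ( b ) * ( b )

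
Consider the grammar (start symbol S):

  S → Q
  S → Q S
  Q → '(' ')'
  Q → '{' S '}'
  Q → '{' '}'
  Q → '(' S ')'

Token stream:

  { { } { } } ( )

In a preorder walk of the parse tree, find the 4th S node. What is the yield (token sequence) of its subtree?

( )

[S [Q { [S [Q { }] [S [Q { }]]] }] [S [Q ( )]]]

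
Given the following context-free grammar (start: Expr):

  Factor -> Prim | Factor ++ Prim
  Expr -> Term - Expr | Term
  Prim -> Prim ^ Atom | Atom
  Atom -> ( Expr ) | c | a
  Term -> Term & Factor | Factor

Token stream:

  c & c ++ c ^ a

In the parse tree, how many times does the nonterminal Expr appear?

[Expr [Term [Term [Factor [Prim [Atom c]]]] & [Factor [Factor [Prim [Atom c]]] ++ [Prim [Prim [Atom c]] ^ [Atom a]]]]]

1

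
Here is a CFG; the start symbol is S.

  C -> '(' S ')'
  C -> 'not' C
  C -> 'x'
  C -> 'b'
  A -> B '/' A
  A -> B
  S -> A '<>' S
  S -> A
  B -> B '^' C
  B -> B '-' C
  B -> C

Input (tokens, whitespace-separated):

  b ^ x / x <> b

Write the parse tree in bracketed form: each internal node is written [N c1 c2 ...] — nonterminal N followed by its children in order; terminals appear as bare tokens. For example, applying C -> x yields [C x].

S
A <> S
B / A <> S
B ^ C / A <> S
C ^ C / A <> S
b ^ C / A <> S
b ^ x / A <> S
b ^ x / B <> S
b ^ x / C <> S
b ^ x / x <> S
b ^ x / x <> A
b ^ x / x <> B
b ^ x / x <> C
b ^ x / x <> b

[S [A [B [B [C b]] ^ [C x]] / [A [B [C x]]]] <> [S [A [B [C b]]]]]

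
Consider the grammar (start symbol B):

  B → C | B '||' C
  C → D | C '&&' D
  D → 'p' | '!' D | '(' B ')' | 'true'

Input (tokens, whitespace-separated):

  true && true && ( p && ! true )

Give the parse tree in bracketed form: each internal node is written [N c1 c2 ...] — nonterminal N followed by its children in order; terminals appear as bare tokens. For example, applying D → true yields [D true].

B
C
C && D
C && D && D
D && D && D
true && D && D
true && true && D
true && true && ( B )
true && true && ( C )
true && true && ( C && D )
true && true && ( D && D )
true && true && ( p && D )
true && true && ( p && ! D )
true && true && ( p && ! true )

[B [C [C [C [D true]] && [D true]] && [D ( [B [C [C [D p]] && [D ! [D true]]]] )]]]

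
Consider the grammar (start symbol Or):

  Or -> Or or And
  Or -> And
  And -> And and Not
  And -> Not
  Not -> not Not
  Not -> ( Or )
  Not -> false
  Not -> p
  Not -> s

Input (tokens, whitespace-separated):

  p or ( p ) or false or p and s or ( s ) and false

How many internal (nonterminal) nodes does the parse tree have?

25

[Or [Or [Or [Or [Or [And [Not p]]] or [And [Not ( [Or [And [Not p]]] )]]] or [And [Not false]]] or [And [And [Not p]] and [Not s]]] or [And [And [Not ( [Or [And [Not s]]] )]] and [Not false]]]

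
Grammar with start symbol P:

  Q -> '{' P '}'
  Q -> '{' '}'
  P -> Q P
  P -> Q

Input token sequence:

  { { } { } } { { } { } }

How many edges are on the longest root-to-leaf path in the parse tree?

6

[P [Q { [P [Q { }] [P [Q { }]]] }] [P [Q { [P [Q { }] [P [Q { }]]] }]]]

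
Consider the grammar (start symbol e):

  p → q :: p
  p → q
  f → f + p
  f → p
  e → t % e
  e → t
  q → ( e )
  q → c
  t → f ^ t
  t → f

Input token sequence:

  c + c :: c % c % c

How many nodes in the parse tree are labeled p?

5

[e [t [f [f [p [q c]]] + [p [q c] :: [p [q c]]]]] % [e [t [f [p [q c]]]] % [e [t [f [p [q c]]]]]]]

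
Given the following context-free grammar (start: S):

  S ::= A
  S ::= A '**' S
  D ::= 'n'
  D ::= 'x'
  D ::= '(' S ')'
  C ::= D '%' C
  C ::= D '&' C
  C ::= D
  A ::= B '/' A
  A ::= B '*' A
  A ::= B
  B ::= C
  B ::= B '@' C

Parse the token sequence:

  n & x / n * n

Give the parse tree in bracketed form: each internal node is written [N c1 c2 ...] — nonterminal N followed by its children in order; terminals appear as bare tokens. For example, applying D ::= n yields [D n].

[S [A [B [C [D n] & [C [D x]]]] / [A [B [C [D n]]] * [A [B [C [D n]]]]]]]

S
A
B / A
C / A
D & C / A
n & C / A
n & D / A
n & x / A
n & x / B * A
n & x / C * A
n & x / D * A
n & x / n * A
n & x / n * B
n & x / n * C
n & x / n * D
n & x / n * n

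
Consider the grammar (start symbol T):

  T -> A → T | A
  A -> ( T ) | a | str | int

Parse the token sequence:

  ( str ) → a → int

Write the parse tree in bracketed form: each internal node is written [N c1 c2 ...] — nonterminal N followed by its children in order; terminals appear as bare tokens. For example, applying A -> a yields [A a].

[T [A ( [T [A str]] )] → [T [A a] → [T [A int]]]]

T
A → T
( T ) → T
( A ) → T
( str ) → T
( str ) → A → T
( str ) → a → T
( str ) → a → A
( str ) → a → int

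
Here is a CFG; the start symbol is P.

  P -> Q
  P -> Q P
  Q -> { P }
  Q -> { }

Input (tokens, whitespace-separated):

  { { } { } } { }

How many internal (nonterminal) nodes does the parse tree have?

8

[P [Q { [P [Q { }] [P [Q { }]]] }] [P [Q { }]]]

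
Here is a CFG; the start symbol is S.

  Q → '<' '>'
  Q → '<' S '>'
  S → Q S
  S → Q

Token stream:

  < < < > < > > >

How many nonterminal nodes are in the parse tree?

[S [Q < [S [Q < [S [Q < >] [S [Q < >]]] >]] >]]

8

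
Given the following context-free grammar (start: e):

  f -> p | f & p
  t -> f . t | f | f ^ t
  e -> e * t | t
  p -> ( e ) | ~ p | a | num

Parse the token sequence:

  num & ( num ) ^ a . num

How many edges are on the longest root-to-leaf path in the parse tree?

[e [t [f [f [p num]] & [p ( [e [t [f [p num]]]] )]] ^ [t [f [p a]] . [t [f [p num]]]]]]

8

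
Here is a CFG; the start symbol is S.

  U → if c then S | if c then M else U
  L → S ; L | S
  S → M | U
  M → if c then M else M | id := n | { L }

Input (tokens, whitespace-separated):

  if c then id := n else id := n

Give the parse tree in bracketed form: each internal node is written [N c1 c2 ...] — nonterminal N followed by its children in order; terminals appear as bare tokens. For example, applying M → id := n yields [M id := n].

S
M
if c then M else M
if c then id := n else M
if c then id := n else id := n

[S [M if c then [M id := n] else [M id := n]]]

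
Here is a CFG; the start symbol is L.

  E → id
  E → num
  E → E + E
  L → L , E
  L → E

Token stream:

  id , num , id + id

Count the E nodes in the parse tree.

5

[L [L [L [E id]] , [E num]] , [E [E id] + [E id]]]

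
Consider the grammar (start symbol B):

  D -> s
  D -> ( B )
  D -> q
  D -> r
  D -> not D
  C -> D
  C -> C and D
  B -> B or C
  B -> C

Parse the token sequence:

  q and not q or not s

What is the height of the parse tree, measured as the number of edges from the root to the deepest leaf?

5

[B [B [C [C [D q]] and [D not [D q]]]] or [C [D not [D s]]]]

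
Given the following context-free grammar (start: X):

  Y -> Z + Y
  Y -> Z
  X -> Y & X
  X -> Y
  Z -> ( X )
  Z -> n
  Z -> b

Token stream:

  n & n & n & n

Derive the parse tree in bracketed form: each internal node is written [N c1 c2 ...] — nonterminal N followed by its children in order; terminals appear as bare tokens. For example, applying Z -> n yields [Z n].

[X [Y [Z n]] & [X [Y [Z n]] & [X [Y [Z n]] & [X [Y [Z n]]]]]]

X
Y & X
Z & X
n & X
n & Y & X
n & Z & X
n & n & X
n & n & Y & X
n & n & Z & X
n & n & n & X
n & n & n & Y
n & n & n & Z
n & n & n & n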